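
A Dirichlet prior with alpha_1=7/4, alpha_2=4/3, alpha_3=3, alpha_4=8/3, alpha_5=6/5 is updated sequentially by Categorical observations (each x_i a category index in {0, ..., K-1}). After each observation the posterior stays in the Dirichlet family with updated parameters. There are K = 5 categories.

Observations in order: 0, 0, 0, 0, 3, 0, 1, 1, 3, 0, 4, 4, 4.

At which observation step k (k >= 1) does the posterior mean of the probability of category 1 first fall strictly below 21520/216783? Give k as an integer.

obs 1: x=0 → posterior Dirichlet(11/4, 4/3, 3, 8/3, 6/5)
obs 2: x=0 → posterior Dirichlet(15/4, 4/3, 3, 8/3, 6/5)
obs 3: x=0 → posterior Dirichlet(19/4, 4/3, 3, 8/3, 6/5)
obs 4: x=0 → posterior Dirichlet(23/4, 4/3, 3, 8/3, 6/5)
obs 5: x=3 → posterior Dirichlet(23/4, 4/3, 3, 11/3, 6/5)
obs 6: x=0 → posterior Dirichlet(27/4, 4/3, 3, 11/3, 6/5)
obs 7: x=1 → posterior Dirichlet(27/4, 7/3, 3, 11/3, 6/5)
obs 8: x=1 → posterior Dirichlet(27/4, 10/3, 3, 11/3, 6/5)
obs 9: x=3 → posterior Dirichlet(27/4, 10/3, 3, 14/3, 6/5)
obs 10: x=0 → posterior Dirichlet(31/4, 10/3, 3, 14/3, 6/5)
obs 11: x=4 → posterior Dirichlet(31/4, 10/3, 3, 14/3, 11/5)
obs 12: x=4 → posterior Dirichlet(31/4, 10/3, 3, 14/3, 16/5)
obs 13: x=4 → posterior Dirichlet(31/4, 10/3, 3, 14/3, 21/5)

k = 4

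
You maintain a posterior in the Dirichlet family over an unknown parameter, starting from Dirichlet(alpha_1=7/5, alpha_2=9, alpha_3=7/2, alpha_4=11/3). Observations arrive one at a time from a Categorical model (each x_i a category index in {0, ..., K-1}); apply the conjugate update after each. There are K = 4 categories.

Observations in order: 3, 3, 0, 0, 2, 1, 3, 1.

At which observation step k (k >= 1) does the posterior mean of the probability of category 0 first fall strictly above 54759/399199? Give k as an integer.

obs 1: x=3 → posterior Dirichlet(7/5, 9, 7/2, 14/3)
obs 2: x=3 → posterior Dirichlet(7/5, 9, 7/2, 17/3)
obs 3: x=0 → posterior Dirichlet(12/5, 9, 7/2, 17/3)
obs 4: x=0 → posterior Dirichlet(17/5, 9, 7/2, 17/3)
obs 5: x=2 → posterior Dirichlet(17/5, 9, 9/2, 17/3)
obs 6: x=1 → posterior Dirichlet(17/5, 10, 9/2, 17/3)
obs 7: x=3 → posterior Dirichlet(17/5, 10, 9/2, 20/3)
obs 8: x=1 → posterior Dirichlet(17/5, 11, 9/2, 20/3)

k = 4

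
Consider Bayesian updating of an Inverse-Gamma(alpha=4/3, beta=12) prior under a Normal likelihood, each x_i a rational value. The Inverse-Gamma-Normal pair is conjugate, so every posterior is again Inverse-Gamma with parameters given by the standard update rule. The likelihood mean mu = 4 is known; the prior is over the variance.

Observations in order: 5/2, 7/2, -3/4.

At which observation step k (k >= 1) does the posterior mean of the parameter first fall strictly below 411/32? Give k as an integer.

k = 2

obs 1: x=5/2 → posterior Inverse-Gamma(11/6, 105/8)
obs 2: x=7/2 → posterior Inverse-Gamma(7/3, 53/4)
obs 3: x=-3/4 → posterior Inverse-Gamma(17/6, 785/32)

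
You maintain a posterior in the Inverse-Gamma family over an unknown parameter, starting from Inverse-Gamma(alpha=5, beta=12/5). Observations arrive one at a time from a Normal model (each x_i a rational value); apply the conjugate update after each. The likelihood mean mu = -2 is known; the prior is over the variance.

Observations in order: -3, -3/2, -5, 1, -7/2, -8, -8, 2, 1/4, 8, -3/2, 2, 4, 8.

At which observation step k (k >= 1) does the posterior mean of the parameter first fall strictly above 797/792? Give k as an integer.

obs 1: x=-3 → posterior Inverse-Gamma(11/2, 29/10)
obs 2: x=-3/2 → posterior Inverse-Gamma(6, 121/40)
obs 3: x=-5 → posterior Inverse-Gamma(13/2, 301/40)
obs 4: x=1 → posterior Inverse-Gamma(7, 481/40)
obs 5: x=-7/2 → posterior Inverse-Gamma(15/2, 263/20)
obs 6: x=-8 → posterior Inverse-Gamma(8, 623/20)
obs 7: x=-8 → posterior Inverse-Gamma(17/2, 983/20)
obs 8: x=2 → posterior Inverse-Gamma(9, 1143/20)
obs 9: x=1/4 → posterior Inverse-Gamma(19/2, 9549/160)
obs 10: x=8 → posterior Inverse-Gamma(10, 17549/160)
obs 11: x=-3/2 → posterior Inverse-Gamma(21/2, 17569/160)
obs 12: x=2 → posterior Inverse-Gamma(11, 18849/160)
obs 13: x=4 → posterior Inverse-Gamma(23/2, 21729/160)
obs 14: x=8 → posterior Inverse-Gamma(12, 29729/160)

k = 3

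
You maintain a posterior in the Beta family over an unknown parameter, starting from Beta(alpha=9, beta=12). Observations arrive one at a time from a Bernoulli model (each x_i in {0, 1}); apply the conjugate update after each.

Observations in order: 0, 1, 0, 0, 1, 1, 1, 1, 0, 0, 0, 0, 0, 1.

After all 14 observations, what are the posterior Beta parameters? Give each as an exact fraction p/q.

alpha=15, beta=20

obs 1: x=0 → posterior Beta(9, 13)
obs 2: x=1 → posterior Beta(10, 13)
obs 3: x=0 → posterior Beta(10, 14)
obs 4: x=0 → posterior Beta(10, 15)
obs 5: x=1 → posterior Beta(11, 15)
obs 6: x=1 → posterior Beta(12, 15)
obs 7: x=1 → posterior Beta(13, 15)
obs 8: x=1 → posterior Beta(14, 15)
obs 9: x=0 → posterior Beta(14, 16)
obs 10: x=0 → posterior Beta(14, 17)
obs 11: x=0 → posterior Beta(14, 18)
obs 12: x=0 → posterior Beta(14, 19)
obs 13: x=0 → posterior Beta(14, 20)
obs 14: x=1 → posterior Beta(15, 20)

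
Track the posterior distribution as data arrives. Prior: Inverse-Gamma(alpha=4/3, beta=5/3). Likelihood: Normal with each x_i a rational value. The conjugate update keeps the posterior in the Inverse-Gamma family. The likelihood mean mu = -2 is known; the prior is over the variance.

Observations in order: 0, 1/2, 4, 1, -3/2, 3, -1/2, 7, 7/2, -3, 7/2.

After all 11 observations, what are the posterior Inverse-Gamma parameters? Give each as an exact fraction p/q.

obs 1: x=0 → posterior Inverse-Gamma(11/6, 11/3)
obs 2: x=1/2 → posterior Inverse-Gamma(7/3, 163/24)
obs 3: x=4 → posterior Inverse-Gamma(17/6, 595/24)
obs 4: x=1 → posterior Inverse-Gamma(10/3, 703/24)
obs 5: x=-3/2 → posterior Inverse-Gamma(23/6, 353/12)
obs 6: x=3 → posterior Inverse-Gamma(13/3, 503/12)
obs 7: x=-1/2 → posterior Inverse-Gamma(29/6, 1033/24)
obs 8: x=7 → posterior Inverse-Gamma(16/3, 2005/24)
obs 9: x=7/2 → posterior Inverse-Gamma(35/6, 296/3)
obs 10: x=-3 → posterior Inverse-Gamma(19/3, 595/6)
obs 11: x=7/2 → posterior Inverse-Gamma(41/6, 2743/24)

alpha=41/6, beta=2743/24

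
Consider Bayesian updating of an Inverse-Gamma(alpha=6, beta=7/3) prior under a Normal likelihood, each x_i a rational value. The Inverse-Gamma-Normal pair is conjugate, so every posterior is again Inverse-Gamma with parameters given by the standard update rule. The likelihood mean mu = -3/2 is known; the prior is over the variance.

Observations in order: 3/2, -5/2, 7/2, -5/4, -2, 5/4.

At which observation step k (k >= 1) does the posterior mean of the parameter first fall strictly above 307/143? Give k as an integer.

obs 1: x=3/2 → posterior Inverse-Gamma(13/2, 41/6)
obs 2: x=-5/2 → posterior Inverse-Gamma(7, 22/3)
obs 3: x=7/2 → posterior Inverse-Gamma(15/2, 119/6)
obs 4: x=-5/4 → posterior Inverse-Gamma(8, 1907/96)
obs 5: x=-2 → posterior Inverse-Gamma(17/2, 1919/96)
obs 6: x=5/4 → posterior Inverse-Gamma(9, 1141/48)

k = 3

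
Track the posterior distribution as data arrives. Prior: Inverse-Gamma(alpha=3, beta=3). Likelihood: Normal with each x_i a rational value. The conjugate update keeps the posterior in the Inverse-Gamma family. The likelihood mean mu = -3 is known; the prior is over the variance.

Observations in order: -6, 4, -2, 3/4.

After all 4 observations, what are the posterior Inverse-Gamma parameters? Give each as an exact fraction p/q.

alpha=5, beta=1265/32

obs 1: x=-6 → posterior Inverse-Gamma(7/2, 15/2)
obs 2: x=4 → posterior Inverse-Gamma(4, 32)
obs 3: x=-2 → posterior Inverse-Gamma(9/2, 65/2)
obs 4: x=3/4 → posterior Inverse-Gamma(5, 1265/32)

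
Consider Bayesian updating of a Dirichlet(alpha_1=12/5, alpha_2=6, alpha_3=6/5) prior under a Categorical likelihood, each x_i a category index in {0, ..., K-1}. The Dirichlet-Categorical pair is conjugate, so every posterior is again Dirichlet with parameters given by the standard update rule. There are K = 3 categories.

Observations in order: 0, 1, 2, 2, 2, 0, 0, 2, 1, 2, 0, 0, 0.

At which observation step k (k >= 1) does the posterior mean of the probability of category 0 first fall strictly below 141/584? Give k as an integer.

obs 1: x=0 → posterior Dirichlet(17/5, 6, 6/5)
obs 2: x=1 → posterior Dirichlet(17/5, 7, 6/5)
obs 3: x=2 → posterior Dirichlet(17/5, 7, 11/5)
obs 4: x=2 → posterior Dirichlet(17/5, 7, 16/5)
obs 5: x=2 → posterior Dirichlet(17/5, 7, 21/5)
obs 6: x=0 → posterior Dirichlet(22/5, 7, 21/5)
obs 7: x=0 → posterior Dirichlet(27/5, 7, 21/5)
obs 8: x=2 → posterior Dirichlet(27/5, 7, 26/5)
obs 9: x=1 → posterior Dirichlet(27/5, 8, 26/5)
obs 10: x=2 → posterior Dirichlet(27/5, 8, 31/5)
obs 11: x=0 → posterior Dirichlet(32/5, 8, 31/5)
obs 12: x=0 → posterior Dirichlet(37/5, 8, 31/5)
obs 13: x=0 → posterior Dirichlet(42/5, 8, 31/5)

k = 5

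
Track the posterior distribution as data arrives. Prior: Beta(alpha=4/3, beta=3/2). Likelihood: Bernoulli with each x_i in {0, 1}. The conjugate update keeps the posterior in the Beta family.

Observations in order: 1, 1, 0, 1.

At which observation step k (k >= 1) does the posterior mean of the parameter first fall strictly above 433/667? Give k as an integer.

obs 1: x=1 → posterior Beta(7/3, 3/2)
obs 2: x=1 → posterior Beta(10/3, 3/2)
obs 3: x=0 → posterior Beta(10/3, 5/2)
obs 4: x=1 → posterior Beta(13/3, 5/2)

k = 2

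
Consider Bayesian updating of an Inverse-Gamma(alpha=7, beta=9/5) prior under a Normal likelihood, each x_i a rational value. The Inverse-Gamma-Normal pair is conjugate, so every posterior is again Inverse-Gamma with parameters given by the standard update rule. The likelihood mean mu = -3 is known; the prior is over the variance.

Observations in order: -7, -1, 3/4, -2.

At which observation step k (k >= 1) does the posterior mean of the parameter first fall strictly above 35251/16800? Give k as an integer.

obs 1: x=-7 → posterior Inverse-Gamma(15/2, 49/5)
obs 2: x=-1 → posterior Inverse-Gamma(8, 59/5)
obs 3: x=3/4 → posterior Inverse-Gamma(17/2, 3013/160)
obs 4: x=-2 → posterior Inverse-Gamma(9, 3093/160)

k = 3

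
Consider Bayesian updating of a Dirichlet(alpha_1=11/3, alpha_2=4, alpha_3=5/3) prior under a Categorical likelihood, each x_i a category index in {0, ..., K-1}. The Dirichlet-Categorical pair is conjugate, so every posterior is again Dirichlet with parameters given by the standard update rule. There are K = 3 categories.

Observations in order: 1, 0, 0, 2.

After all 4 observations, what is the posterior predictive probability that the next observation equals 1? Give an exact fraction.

obs 1: x=1 → posterior Dirichlet(11/3, 5, 5/3)
obs 2: x=0 → posterior Dirichlet(14/3, 5, 5/3)
obs 3: x=0 → posterior Dirichlet(17/3, 5, 5/3)
obs 4: x=2 → posterior Dirichlet(17/3, 5, 8/3)

3/8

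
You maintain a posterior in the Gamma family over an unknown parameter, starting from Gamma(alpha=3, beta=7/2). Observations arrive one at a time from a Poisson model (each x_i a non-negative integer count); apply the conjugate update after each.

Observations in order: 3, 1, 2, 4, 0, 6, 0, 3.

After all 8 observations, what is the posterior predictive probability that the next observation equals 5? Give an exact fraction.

obs 1: x=3 → posterior Gamma(6, 9/2)
obs 2: x=1 → posterior Gamma(7, 11/2)
obs 3: x=2 → posterior Gamma(9, 13/2)
obs 4: x=4 → posterior Gamma(13, 15/2)
obs 5: x=0 → posterior Gamma(13, 17/2)
obs 6: x=6 → posterior Gamma(19, 19/2)
obs 7: x=0 → posterior Gamma(19, 21/2)
obs 8: x=3 → posterior Gamma(22, 23/2)

382196086269216181876834522395018368/11102230246251565404236316680908203125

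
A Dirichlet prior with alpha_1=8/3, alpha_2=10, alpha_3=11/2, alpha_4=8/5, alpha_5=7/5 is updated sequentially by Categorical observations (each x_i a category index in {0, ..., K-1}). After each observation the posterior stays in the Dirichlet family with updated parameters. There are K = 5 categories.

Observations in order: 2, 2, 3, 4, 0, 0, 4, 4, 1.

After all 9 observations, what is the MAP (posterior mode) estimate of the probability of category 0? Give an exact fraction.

22/151

obs 1: x=2 → posterior Dirichlet(8/3, 10, 13/2, 8/5, 7/5)
obs 2: x=2 → posterior Dirichlet(8/3, 10, 15/2, 8/5, 7/5)
obs 3: x=3 → posterior Dirichlet(8/3, 10, 15/2, 13/5, 7/5)
obs 4: x=4 → posterior Dirichlet(8/3, 10, 15/2, 13/5, 12/5)
obs 5: x=0 → posterior Dirichlet(11/3, 10, 15/2, 13/5, 12/5)
obs 6: x=0 → posterior Dirichlet(14/3, 10, 15/2, 13/5, 12/5)
obs 7: x=4 → posterior Dirichlet(14/3, 10, 15/2, 13/5, 17/5)
obs 8: x=4 → posterior Dirichlet(14/3, 10, 15/2, 13/5, 22/5)
obs 9: x=1 → posterior Dirichlet(14/3, 11, 15/2, 13/5, 22/5)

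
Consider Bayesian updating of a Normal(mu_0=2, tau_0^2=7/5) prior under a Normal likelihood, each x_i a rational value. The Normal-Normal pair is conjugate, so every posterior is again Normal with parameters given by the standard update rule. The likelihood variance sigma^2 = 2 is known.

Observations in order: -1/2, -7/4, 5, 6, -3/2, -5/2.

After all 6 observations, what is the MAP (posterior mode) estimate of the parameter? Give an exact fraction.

213/208

obs 1: x=-1/2 → posterior Normal(33/34, 14/17)
obs 2: x=-7/4 → posterior Normal(17/96, 7/12)
obs 3: x=5 → posterior Normal(157/124, 14/31)
obs 4: x=6 → posterior Normal(325/152, 7/19)
obs 5: x=-3/2 → posterior Normal(283/180, 14/45)
obs 6: x=-5/2 → posterior Normal(213/208, 7/26)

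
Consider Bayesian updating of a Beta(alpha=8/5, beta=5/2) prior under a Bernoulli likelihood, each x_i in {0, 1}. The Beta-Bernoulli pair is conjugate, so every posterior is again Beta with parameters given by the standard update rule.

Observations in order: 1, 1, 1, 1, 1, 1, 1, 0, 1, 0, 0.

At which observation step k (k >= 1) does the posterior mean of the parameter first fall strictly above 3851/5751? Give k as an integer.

k = 4

obs 1: x=1 → posterior Beta(13/5, 5/2)
obs 2: x=1 → posterior Beta(18/5, 5/2)
obs 3: x=1 → posterior Beta(23/5, 5/2)
obs 4: x=1 → posterior Beta(28/5, 5/2)
obs 5: x=1 → posterior Beta(33/5, 5/2)
obs 6: x=1 → posterior Beta(38/5, 5/2)
obs 7: x=1 → posterior Beta(43/5, 5/2)
obs 8: x=0 → posterior Beta(43/5, 7/2)
obs 9: x=1 → posterior Beta(48/5, 7/2)
obs 10: x=0 → posterior Beta(48/5, 9/2)
obs 11: x=0 → posterior Beta(48/5, 11/2)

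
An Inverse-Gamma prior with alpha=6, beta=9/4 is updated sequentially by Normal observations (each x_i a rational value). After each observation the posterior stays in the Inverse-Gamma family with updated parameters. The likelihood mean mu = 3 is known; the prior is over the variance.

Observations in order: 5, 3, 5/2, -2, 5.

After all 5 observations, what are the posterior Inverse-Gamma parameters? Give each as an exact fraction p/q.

obs 1: x=5 → posterior Inverse-Gamma(13/2, 17/4)
obs 2: x=3 → posterior Inverse-Gamma(7, 17/4)
obs 3: x=5/2 → posterior Inverse-Gamma(15/2, 35/8)
obs 4: x=-2 → posterior Inverse-Gamma(8, 135/8)
obs 5: x=5 → posterior Inverse-Gamma(17/2, 151/8)

alpha=17/2, beta=151/8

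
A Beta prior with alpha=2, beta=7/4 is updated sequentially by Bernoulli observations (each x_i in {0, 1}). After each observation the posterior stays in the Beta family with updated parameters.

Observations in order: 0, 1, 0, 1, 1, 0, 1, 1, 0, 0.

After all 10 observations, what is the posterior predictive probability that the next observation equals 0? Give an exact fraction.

obs 1: x=0 → posterior Beta(2, 11/4)
obs 2: x=1 → posterior Beta(3, 11/4)
obs 3: x=0 → posterior Beta(3, 15/4)
obs 4: x=1 → posterior Beta(4, 15/4)
obs 5: x=1 → posterior Beta(5, 15/4)
obs 6: x=0 → posterior Beta(5, 19/4)
obs 7: x=1 → posterior Beta(6, 19/4)
obs 8: x=1 → posterior Beta(7, 19/4)
obs 9: x=0 → posterior Beta(7, 23/4)
obs 10: x=0 → posterior Beta(7, 27/4)

27/55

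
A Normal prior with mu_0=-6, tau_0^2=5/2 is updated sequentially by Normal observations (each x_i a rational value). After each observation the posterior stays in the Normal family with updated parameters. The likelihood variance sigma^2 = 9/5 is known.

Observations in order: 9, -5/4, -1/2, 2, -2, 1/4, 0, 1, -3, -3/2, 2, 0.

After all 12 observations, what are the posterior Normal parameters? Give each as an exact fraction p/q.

obs 1: x=9 → posterior Normal(117/43, 45/43)
obs 2: x=-5/4 → posterior Normal(343/272, 45/68)
obs 3: x=-1/2 → posterior Normal(293/372, 15/31)
obs 4: x=2 → posterior Normal(493/472, 45/118)
obs 5: x=-2 → posterior Normal(293/572, 45/143)
obs 6: x=1/4 → posterior Normal(53/112, 15/56)
obs 7: x=0 → posterior Normal(159/386, 45/193)
obs 8: x=1 → posterior Normal(209/436, 45/218)
obs 9: x=-3 → posterior Normal(59/486, 5/27)
obs 10: x=-3/2 → posterior Normal(-2/67, 45/268)
obs 11: x=2 → posterior Normal(42/293, 45/293)
obs 12: x=0 → posterior Normal(7/53, 15/106)

mu_0=7/53, tau_0^2=15/106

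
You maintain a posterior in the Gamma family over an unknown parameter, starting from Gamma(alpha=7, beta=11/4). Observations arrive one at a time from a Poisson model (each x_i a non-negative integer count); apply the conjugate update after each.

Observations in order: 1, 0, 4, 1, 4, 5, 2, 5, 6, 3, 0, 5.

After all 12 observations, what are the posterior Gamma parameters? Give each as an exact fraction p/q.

alpha=43, beta=59/4

obs 1: x=1 → posterior Gamma(8, 15/4)
obs 2: x=0 → posterior Gamma(8, 19/4)
obs 3: x=4 → posterior Gamma(12, 23/4)
obs 4: x=1 → posterior Gamma(13, 27/4)
obs 5: x=4 → posterior Gamma(17, 31/4)
obs 6: x=5 → posterior Gamma(22, 35/4)
obs 7: x=2 → posterior Gamma(24, 39/4)
obs 8: x=5 → posterior Gamma(29, 43/4)
obs 9: x=6 → posterior Gamma(35, 47/4)
obs 10: x=3 → posterior Gamma(38, 51/4)
obs 11: x=0 → posterior Gamma(38, 55/4)
obs 12: x=5 → posterior Gamma(43, 59/4)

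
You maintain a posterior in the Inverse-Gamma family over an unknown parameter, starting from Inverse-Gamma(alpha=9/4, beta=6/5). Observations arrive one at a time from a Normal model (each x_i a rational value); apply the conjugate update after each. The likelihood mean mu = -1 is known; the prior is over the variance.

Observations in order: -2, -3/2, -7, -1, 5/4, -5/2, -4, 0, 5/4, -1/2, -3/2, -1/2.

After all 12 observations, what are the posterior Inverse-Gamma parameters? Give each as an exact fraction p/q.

alpha=33/4, beta=2511/80

obs 1: x=-2 → posterior Inverse-Gamma(11/4, 17/10)
obs 2: x=-3/2 → posterior Inverse-Gamma(13/4, 73/40)
obs 3: x=-7 → posterior Inverse-Gamma(15/4, 793/40)
obs 4: x=-1 → posterior Inverse-Gamma(17/4, 793/40)
obs 5: x=5/4 → posterior Inverse-Gamma(19/4, 3577/160)
obs 6: x=-5/2 → posterior Inverse-Gamma(21/4, 3757/160)
obs 7: x=-4 → posterior Inverse-Gamma(23/4, 4477/160)
obs 8: x=0 → posterior Inverse-Gamma(25/4, 4557/160)
obs 9: x=5/4 → posterior Inverse-Gamma(27/4, 2481/80)
obs 10: x=-1/2 → posterior Inverse-Gamma(29/4, 2491/80)
obs 11: x=-3/2 → posterior Inverse-Gamma(31/4, 2501/80)
obs 12: x=-1/2 → posterior Inverse-Gamma(33/4, 2511/80)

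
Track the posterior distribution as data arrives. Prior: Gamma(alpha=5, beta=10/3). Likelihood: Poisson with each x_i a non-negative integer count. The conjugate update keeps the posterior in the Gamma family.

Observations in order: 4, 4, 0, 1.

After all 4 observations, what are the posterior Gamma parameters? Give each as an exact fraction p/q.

obs 1: x=4 → posterior Gamma(9, 13/3)
obs 2: x=4 → posterior Gamma(13, 16/3)
obs 3: x=0 → posterior Gamma(13, 19/3)
obs 4: x=1 → posterior Gamma(14, 22/3)

alpha=14, beta=22/3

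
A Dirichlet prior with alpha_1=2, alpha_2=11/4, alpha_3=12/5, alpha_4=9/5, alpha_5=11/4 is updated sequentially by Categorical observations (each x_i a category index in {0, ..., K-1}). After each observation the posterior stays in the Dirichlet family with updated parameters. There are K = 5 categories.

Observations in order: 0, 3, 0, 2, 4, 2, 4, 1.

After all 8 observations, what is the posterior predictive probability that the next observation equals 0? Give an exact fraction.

40/197

obs 1: x=0 → posterior Dirichlet(3, 11/4, 12/5, 9/5, 11/4)
obs 2: x=3 → posterior Dirichlet(3, 11/4, 12/5, 14/5, 11/4)
obs 3: x=0 → posterior Dirichlet(4, 11/4, 12/5, 14/5, 11/4)
obs 4: x=2 → posterior Dirichlet(4, 11/4, 17/5, 14/5, 11/4)
obs 5: x=4 → posterior Dirichlet(4, 11/4, 17/5, 14/5, 15/4)
obs 6: x=2 → posterior Dirichlet(4, 11/4, 22/5, 14/5, 15/4)
obs 7: x=4 → posterior Dirichlet(4, 11/4, 22/5, 14/5, 19/4)
obs 8: x=1 → posterior Dirichlet(4, 15/4, 22/5, 14/5, 19/4)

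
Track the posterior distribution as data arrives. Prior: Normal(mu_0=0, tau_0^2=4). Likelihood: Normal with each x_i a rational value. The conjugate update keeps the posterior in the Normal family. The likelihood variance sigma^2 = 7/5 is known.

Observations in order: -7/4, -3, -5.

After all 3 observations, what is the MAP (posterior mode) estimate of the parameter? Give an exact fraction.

-195/67

obs 1: x=-7/4 → posterior Normal(-35/27, 28/27)
obs 2: x=-3 → posterior Normal(-95/47, 28/47)
obs 3: x=-5 → posterior Normal(-195/67, 28/67)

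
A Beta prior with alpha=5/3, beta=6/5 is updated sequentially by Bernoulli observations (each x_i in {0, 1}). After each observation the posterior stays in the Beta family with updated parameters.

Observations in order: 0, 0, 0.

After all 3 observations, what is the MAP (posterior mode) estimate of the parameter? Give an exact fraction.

5/29

obs 1: x=0 → posterior Beta(5/3, 11/5)
obs 2: x=0 → posterior Beta(5/3, 16/5)
obs 3: x=0 → posterior Beta(5/3, 21/5)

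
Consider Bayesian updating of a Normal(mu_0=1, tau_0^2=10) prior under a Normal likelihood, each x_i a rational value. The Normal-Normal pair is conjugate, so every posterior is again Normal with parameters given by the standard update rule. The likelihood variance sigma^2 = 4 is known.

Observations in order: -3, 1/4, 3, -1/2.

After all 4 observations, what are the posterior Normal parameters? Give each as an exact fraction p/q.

obs 1: x=-3 → posterior Normal(-13/7, 20/7)
obs 2: x=1/4 → posterior Normal(-47/48, 5/3)
obs 3: x=3 → posterior Normal(13/68, 20/17)
obs 4: x=-1/2 → posterior Normal(3/88, 10/11)

mu_0=3/88, tau_0^2=10/11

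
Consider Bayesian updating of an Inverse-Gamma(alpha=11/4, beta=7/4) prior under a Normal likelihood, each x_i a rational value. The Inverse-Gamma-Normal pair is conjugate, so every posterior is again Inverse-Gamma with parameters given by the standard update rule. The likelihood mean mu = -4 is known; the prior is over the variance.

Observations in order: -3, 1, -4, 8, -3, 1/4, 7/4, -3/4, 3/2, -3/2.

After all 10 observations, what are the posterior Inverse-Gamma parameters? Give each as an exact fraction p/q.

obs 1: x=-3 → posterior Inverse-Gamma(13/4, 9/4)
obs 2: x=1 → posterior Inverse-Gamma(15/4, 59/4)
obs 3: x=-4 → posterior Inverse-Gamma(17/4, 59/4)
obs 4: x=8 → posterior Inverse-Gamma(19/4, 347/4)
obs 5: x=-3 → posterior Inverse-Gamma(21/4, 349/4)
obs 6: x=1/4 → posterior Inverse-Gamma(23/4, 3081/32)
obs 7: x=7/4 → posterior Inverse-Gamma(25/4, 1805/16)
obs 8: x=-3/4 → posterior Inverse-Gamma(27/4, 3779/32)
obs 9: x=3/2 → posterior Inverse-Gamma(29/4, 4263/32)
obs 10: x=-3/2 → posterior Inverse-Gamma(31/4, 4363/32)

alpha=31/4, beta=4363/32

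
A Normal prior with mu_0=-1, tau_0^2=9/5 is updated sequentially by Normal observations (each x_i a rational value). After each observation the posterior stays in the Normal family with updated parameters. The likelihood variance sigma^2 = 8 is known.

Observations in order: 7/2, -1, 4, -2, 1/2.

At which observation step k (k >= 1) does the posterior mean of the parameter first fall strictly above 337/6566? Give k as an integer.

obs 1: x=7/2 → posterior Normal(-17/98, 72/49)
obs 2: x=-1 → posterior Normal(-35/116, 36/29)
obs 3: x=4 → posterior Normal(37/134, 72/67)
obs 4: x=-2 → posterior Normal(1/152, 18/19)
obs 5: x=1/2 → posterior Normal(1/17, 72/85)

k = 3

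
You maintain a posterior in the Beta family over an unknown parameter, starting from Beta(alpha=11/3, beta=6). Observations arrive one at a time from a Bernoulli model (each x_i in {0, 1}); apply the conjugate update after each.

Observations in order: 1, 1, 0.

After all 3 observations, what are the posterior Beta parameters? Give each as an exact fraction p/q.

alpha=17/3, beta=7

obs 1: x=1 → posterior Beta(14/3, 6)
obs 2: x=1 → posterior Beta(17/3, 6)
obs 3: x=0 → posterior Beta(17/3, 7)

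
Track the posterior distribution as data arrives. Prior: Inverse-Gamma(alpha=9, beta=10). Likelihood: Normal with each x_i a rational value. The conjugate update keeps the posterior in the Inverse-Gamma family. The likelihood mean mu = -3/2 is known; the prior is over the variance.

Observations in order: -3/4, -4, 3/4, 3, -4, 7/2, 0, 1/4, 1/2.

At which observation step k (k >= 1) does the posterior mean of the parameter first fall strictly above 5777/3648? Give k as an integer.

obs 1: x=-3/4 → posterior Inverse-Gamma(19/2, 329/32)
obs 2: x=-4 → posterior Inverse-Gamma(10, 429/32)
obs 3: x=3/4 → posterior Inverse-Gamma(21/2, 255/16)
obs 4: x=3 → posterior Inverse-Gamma(11, 417/16)
obs 5: x=-4 → posterior Inverse-Gamma(23/2, 467/16)
obs 6: x=7/2 → posterior Inverse-Gamma(12, 667/16)
obs 7: x=0 → posterior Inverse-Gamma(25/2, 685/16)
obs 8: x=1/4 → posterior Inverse-Gamma(13, 1419/32)
obs 9: x=1/2 → posterior Inverse-Gamma(27/2, 1483/32)

k = 3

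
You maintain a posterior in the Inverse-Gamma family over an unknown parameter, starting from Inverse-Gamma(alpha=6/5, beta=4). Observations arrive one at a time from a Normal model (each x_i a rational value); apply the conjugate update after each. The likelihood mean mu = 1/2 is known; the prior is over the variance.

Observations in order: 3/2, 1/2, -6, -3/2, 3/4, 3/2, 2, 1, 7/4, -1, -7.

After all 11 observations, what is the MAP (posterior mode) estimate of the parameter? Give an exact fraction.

4755/616

obs 1: x=3/2 → posterior Inverse-Gamma(17/10, 9/2)
obs 2: x=1/2 → posterior Inverse-Gamma(11/5, 9/2)
obs 3: x=-6 → posterior Inverse-Gamma(27/10, 205/8)
obs 4: x=-3/2 → posterior Inverse-Gamma(16/5, 221/8)
obs 5: x=3/4 → posterior Inverse-Gamma(37/10, 885/32)
obs 6: x=3/2 → posterior Inverse-Gamma(21/5, 901/32)
obs 7: x=2 → posterior Inverse-Gamma(47/10, 937/32)
obs 8: x=1 → posterior Inverse-Gamma(26/5, 941/32)
obs 9: x=7/4 → posterior Inverse-Gamma(57/10, 483/16)
obs 10: x=-1 → posterior Inverse-Gamma(31/5, 501/16)
obs 11: x=-7 → posterior Inverse-Gamma(67/10, 951/16)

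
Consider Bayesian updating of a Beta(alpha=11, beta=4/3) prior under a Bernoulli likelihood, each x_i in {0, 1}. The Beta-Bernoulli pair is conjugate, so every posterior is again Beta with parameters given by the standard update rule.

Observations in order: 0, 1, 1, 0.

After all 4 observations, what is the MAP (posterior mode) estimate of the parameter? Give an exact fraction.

obs 1: x=0 → posterior Beta(11, 7/3)
obs 2: x=1 → posterior Beta(12, 7/3)
obs 3: x=1 → posterior Beta(13, 7/3)
obs 4: x=0 → posterior Beta(13, 10/3)

36/43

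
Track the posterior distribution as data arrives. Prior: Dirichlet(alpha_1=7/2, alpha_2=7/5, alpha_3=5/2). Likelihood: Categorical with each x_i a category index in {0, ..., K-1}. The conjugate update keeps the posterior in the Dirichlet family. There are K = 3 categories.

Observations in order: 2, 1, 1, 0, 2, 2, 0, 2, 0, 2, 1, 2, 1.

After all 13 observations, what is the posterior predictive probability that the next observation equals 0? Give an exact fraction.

65/204

obs 1: x=2 → posterior Dirichlet(7/2, 7/5, 7/2)
obs 2: x=1 → posterior Dirichlet(7/2, 12/5, 7/2)
obs 3: x=1 → posterior Dirichlet(7/2, 17/5, 7/2)
obs 4: x=0 → posterior Dirichlet(9/2, 17/5, 7/2)
obs 5: x=2 → posterior Dirichlet(9/2, 17/5, 9/2)
obs 6: x=2 → posterior Dirichlet(9/2, 17/5, 11/2)
obs 7: x=0 → posterior Dirichlet(11/2, 17/5, 11/2)
obs 8: x=2 → posterior Dirichlet(11/2, 17/5, 13/2)
obs 9: x=0 → posterior Dirichlet(13/2, 17/5, 13/2)
obs 10: x=2 → posterior Dirichlet(13/2, 17/5, 15/2)
obs 11: x=1 → posterior Dirichlet(13/2, 22/5, 15/2)
obs 12: x=2 → posterior Dirichlet(13/2, 22/5, 17/2)
obs 13: x=1 → posterior Dirichlet(13/2, 27/5, 17/2)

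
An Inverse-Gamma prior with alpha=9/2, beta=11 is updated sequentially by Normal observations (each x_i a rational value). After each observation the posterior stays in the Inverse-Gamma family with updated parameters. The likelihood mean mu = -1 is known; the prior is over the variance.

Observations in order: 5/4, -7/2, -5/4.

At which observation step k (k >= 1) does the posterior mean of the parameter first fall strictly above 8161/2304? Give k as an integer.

obs 1: x=5/4 → posterior Inverse-Gamma(5, 433/32)
obs 2: x=-7/2 → posterior Inverse-Gamma(11/2, 533/32)
obs 3: x=-5/4 → posterior Inverse-Gamma(6, 267/16)

k = 2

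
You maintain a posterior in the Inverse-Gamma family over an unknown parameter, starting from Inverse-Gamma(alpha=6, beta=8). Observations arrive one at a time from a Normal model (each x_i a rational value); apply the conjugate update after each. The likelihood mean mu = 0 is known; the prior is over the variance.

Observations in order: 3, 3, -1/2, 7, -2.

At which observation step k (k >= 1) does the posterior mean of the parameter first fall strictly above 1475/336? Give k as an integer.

k = 4

obs 1: x=3 → posterior Inverse-Gamma(13/2, 25/2)
obs 2: x=3 → posterior Inverse-Gamma(7, 17)
obs 3: x=-1/2 → posterior Inverse-Gamma(15/2, 137/8)
obs 4: x=7 → posterior Inverse-Gamma(8, 333/8)
obs 5: x=-2 → posterior Inverse-Gamma(17/2, 349/8)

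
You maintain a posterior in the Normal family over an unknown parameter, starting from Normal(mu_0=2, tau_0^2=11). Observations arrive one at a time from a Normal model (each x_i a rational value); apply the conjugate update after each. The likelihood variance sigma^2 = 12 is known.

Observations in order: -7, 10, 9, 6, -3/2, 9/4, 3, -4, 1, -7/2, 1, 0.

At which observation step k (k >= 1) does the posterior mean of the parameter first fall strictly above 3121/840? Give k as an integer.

obs 1: x=-7 → posterior Normal(-53/23, 132/23)
obs 2: x=10 → posterior Normal(57/34, 66/17)
obs 3: x=9 → posterior Normal(52/15, 44/15)
obs 4: x=6 → posterior Normal(111/28, 33/14)
obs 5: x=-3/2 → posterior Normal(411/134, 132/67)
obs 6: x=9/4 → posterior Normal(307/104, 22/13)
obs 7: x=3 → posterior Normal(1053/356, 132/89)
obs 8: x=-4 → posterior Normal(877/400, 33/25)
obs 9: x=1 → posterior Normal(307/148, 44/37)
obs 10: x=-7/2 → posterior Normal(767/488, 66/61)
obs 11: x=1 → posterior Normal(811/532, 132/133)
obs 12: x=0 → posterior Normal(811/576, 11/12)

k = 4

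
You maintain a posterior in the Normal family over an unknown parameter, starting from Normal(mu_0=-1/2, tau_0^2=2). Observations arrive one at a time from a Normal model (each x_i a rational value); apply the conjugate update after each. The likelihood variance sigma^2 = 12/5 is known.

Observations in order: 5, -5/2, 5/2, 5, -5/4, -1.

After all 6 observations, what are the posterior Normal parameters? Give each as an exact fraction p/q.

obs 1: x=5 → posterior Normal(2, 12/11)
obs 2: x=-5/2 → posterior Normal(19/32, 3/4)
obs 3: x=5/2 → posterior Normal(22/21, 4/7)
obs 4: x=5 → posterior Normal(47/26, 6/13)
obs 5: x=-5/4 → posterior Normal(163/124, 12/31)
obs 6: x=-1 → posterior Normal(143/144, 1/3)

mu_0=143/144, tau_0^2=1/3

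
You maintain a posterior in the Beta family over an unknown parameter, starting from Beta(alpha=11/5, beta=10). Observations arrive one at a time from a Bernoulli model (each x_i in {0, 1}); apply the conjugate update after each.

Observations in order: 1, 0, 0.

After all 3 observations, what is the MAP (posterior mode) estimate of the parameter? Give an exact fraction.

1/6

obs 1: x=1 → posterior Beta(16/5, 10)
obs 2: x=0 → posterior Beta(16/5, 11)
obs 3: x=0 → posterior Beta(16/5, 12)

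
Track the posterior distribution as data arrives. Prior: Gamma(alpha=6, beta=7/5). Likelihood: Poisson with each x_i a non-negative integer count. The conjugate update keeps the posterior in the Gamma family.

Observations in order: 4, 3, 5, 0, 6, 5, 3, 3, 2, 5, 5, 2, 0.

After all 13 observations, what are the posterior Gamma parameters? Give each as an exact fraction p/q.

obs 1: x=4 → posterior Gamma(10, 12/5)
obs 2: x=3 → posterior Gamma(13, 17/5)
obs 3: x=5 → posterior Gamma(18, 22/5)
obs 4: x=0 → posterior Gamma(18, 27/5)
obs 5: x=6 → posterior Gamma(24, 32/5)
obs 6: x=5 → posterior Gamma(29, 37/5)
obs 7: x=3 → posterior Gamma(32, 42/5)
obs 8: x=3 → posterior Gamma(35, 47/5)
obs 9: x=2 → posterior Gamma(37, 52/5)
obs 10: x=5 → posterior Gamma(42, 57/5)
obs 11: x=5 → posterior Gamma(47, 62/5)
obs 12: x=2 → posterior Gamma(49, 67/5)
obs 13: x=0 → posterior Gamma(49, 72/5)

alpha=49, beta=72/5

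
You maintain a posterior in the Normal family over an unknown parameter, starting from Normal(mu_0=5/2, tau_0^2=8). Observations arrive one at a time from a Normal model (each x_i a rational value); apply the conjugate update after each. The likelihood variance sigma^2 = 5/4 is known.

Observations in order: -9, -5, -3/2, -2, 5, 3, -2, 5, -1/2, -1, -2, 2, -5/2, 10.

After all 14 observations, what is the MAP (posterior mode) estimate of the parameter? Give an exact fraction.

-7/906

obs 1: x=-9 → posterior Normal(-551/74, 40/37)
obs 2: x=-5 → posterior Normal(-871/138, 40/69)
obs 3: x=-3/2 → posterior Normal(-967/202, 40/101)
obs 4: x=-2 → posterior Normal(-1095/266, 40/133)
obs 5: x=5 → posterior Normal(-155/66, 8/33)
obs 6: x=3 → posterior Normal(-583/394, 40/197)
obs 7: x=-2 → posterior Normal(-711/458, 40/229)
obs 8: x=5 → posterior Normal(-391/522, 40/261)
obs 9: x=-1/2 → posterior Normal(-423/586, 40/293)
obs 10: x=-1 → posterior Normal(-487/650, 8/65)
obs 11: x=-2 → posterior Normal(-205/238, 40/357)
obs 12: x=2 → posterior Normal(-487/778, 40/389)
obs 13: x=-5/2 → posterior Normal(-647/842, 40/421)
obs 14: x=10 → posterior Normal(-7/906, 40/453)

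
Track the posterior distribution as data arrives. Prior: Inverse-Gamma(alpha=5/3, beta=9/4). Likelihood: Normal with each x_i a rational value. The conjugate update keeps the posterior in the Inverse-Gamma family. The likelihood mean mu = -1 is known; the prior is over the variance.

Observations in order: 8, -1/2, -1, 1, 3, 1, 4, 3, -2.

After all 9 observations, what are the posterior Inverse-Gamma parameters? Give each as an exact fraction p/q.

obs 1: x=8 → posterior Inverse-Gamma(13/6, 171/4)
obs 2: x=-1/2 → posterior Inverse-Gamma(8/3, 343/8)
obs 3: x=-1 → posterior Inverse-Gamma(19/6, 343/8)
obs 4: x=1 → posterior Inverse-Gamma(11/3, 359/8)
obs 5: x=3 → posterior Inverse-Gamma(25/6, 423/8)
obs 6: x=1 → posterior Inverse-Gamma(14/3, 439/8)
obs 7: x=4 → posterior Inverse-Gamma(31/6, 539/8)
obs 8: x=3 → posterior Inverse-Gamma(17/3, 603/8)
obs 9: x=-2 → posterior Inverse-Gamma(37/6, 607/8)

alpha=37/6, beta=607/8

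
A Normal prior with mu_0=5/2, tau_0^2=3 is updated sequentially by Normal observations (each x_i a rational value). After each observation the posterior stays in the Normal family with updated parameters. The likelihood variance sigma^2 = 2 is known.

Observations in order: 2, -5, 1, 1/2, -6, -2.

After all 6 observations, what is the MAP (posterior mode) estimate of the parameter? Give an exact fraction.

obs 1: x=2 → posterior Normal(11/5, 6/5)
obs 2: x=-5 → posterior Normal(-1/2, 3/4)
obs 3: x=1 → posterior Normal(-1/11, 6/11)
obs 4: x=1/2 → posterior Normal(1/28, 3/7)
obs 5: x=-6 → posterior Normal(-35/34, 6/17)
obs 6: x=-2 → posterior Normal(-47/40, 3/10)

-47/40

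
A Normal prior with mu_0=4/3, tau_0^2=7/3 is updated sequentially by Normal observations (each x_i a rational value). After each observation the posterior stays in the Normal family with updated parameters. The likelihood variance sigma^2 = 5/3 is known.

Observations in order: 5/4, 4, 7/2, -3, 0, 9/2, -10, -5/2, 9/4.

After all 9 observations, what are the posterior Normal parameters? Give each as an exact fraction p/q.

obs 1: x=5/4 → posterior Normal(185/144, 35/36)
obs 2: x=4 → posterior Normal(521/228, 35/57)
obs 3: x=7/2 → posterior Normal(815/312, 35/78)
obs 4: x=-3 → posterior Normal(563/396, 35/99)
obs 5: x=0 → posterior Normal(563/480, 7/24)
obs 6: x=9/2 → posterior Normal(941/564, 35/141)
obs 7: x=-10 → posterior Normal(101/648, 35/162)
obs 8: x=-5/2 → posterior Normal(-109/732, 35/183)
obs 9: x=9/4 → posterior Normal(5/51, 35/204)

mu_0=5/51, tau_0^2=35/204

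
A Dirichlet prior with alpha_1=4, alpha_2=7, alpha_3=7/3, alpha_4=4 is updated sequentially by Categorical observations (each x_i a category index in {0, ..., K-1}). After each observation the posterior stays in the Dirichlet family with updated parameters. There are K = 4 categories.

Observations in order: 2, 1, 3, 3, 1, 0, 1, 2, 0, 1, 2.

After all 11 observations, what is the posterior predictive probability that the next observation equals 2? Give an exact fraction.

16/85

obs 1: x=2 → posterior Dirichlet(4, 7, 10/3, 4)
obs 2: x=1 → posterior Dirichlet(4, 8, 10/3, 4)
obs 3: x=3 → posterior Dirichlet(4, 8, 10/3, 5)
obs 4: x=3 → posterior Dirichlet(4, 8, 10/3, 6)
obs 5: x=1 → posterior Dirichlet(4, 9, 10/3, 6)
obs 6: x=0 → posterior Dirichlet(5, 9, 10/3, 6)
obs 7: x=1 → posterior Dirichlet(5, 10, 10/3, 6)
obs 8: x=2 → posterior Dirichlet(5, 10, 13/3, 6)
obs 9: x=0 → posterior Dirichlet(6, 10, 13/3, 6)
obs 10: x=1 → posterior Dirichlet(6, 11, 13/3, 6)
obs 11: x=2 → posterior Dirichlet(6, 11, 16/3, 6)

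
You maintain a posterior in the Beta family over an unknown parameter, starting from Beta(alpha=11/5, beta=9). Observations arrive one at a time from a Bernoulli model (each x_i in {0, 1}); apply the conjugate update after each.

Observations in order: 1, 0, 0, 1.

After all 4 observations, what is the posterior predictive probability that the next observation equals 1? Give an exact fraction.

21/76

obs 1: x=1 → posterior Beta(16/5, 9)
obs 2: x=0 → posterior Beta(16/5, 10)
obs 3: x=0 → posterior Beta(16/5, 11)
obs 4: x=1 → posterior Beta(21/5, 11)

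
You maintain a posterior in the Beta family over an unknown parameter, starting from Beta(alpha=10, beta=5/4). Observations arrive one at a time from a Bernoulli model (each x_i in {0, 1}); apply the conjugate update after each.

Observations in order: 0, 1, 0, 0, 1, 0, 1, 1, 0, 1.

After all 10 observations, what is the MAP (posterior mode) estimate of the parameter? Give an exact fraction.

obs 1: x=0 → posterior Beta(10, 9/4)
obs 2: x=1 → posterior Beta(11, 9/4)
obs 3: x=0 → posterior Beta(11, 13/4)
obs 4: x=0 → posterior Beta(11, 17/4)
obs 5: x=1 → posterior Beta(12, 17/4)
obs 6: x=0 → posterior Beta(12, 21/4)
obs 7: x=1 → posterior Beta(13, 21/4)
obs 8: x=1 → posterior Beta(14, 21/4)
obs 9: x=0 → posterior Beta(14, 25/4)
obs 10: x=1 → posterior Beta(15, 25/4)

8/11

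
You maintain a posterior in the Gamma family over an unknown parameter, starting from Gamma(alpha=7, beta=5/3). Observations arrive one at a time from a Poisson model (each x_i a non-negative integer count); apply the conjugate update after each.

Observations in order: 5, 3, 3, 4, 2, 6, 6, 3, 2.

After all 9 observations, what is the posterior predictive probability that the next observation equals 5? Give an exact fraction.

obs 1: x=5 → posterior Gamma(12, 8/3)
obs 2: x=3 → posterior Gamma(15, 11/3)
obs 3: x=3 → posterior Gamma(18, 14/3)
obs 4: x=4 → posterior Gamma(22, 17/3)
obs 5: x=2 → posterior Gamma(24, 20/3)
obs 6: x=6 → posterior Gamma(30, 23/3)
obs 7: x=6 → posterior Gamma(36, 26/3)
obs 8: x=3 → posterior Gamma(39, 29/3)
obs 9: x=2 → posterior Gamma(41, 32/3)

2180935850870144855376351595640343289888304376767544226626690940403712/15206595722872582620703426014321420440040810717619024217128753662109375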